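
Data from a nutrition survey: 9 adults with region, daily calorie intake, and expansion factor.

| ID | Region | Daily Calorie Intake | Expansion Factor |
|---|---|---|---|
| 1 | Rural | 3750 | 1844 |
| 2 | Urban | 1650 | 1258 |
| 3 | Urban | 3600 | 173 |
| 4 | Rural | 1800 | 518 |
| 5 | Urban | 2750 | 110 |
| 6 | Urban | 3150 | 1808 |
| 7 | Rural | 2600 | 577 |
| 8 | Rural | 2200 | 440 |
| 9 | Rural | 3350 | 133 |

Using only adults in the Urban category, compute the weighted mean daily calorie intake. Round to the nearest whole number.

2597

Urban rows: 2, 3, 5, 6
Weighted sum = 1650×1258 + 3600×173 + 2750×110 + 3150×1808
  = 2075700 + 622800 + 302500 + 5695200 = 8696200
Sum of weights = 1258 + 173 + 110 + 1808 = 3349
Weighted mean = 8696200 / 3349 = 2596.6557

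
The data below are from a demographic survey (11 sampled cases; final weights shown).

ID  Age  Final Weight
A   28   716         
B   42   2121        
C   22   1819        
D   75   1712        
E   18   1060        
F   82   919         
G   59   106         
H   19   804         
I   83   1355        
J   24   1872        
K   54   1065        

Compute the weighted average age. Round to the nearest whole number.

45

Weighted sum = 28×716 + 42×2121 + 22×1819 + 75×1712 + 18×1060 + 82×919 + 59×106 + 19×804 + 83×1355 + 24×1872 + 54×1065
  = 20048 + 89082 + 40018 + 128400 + 19080 + 75358 + 6254 + 15276 + 112465 + 44928 + 57510 = 608419
Sum of weights = 13549
Weighted mean = 608419 / 13549 = 44.905085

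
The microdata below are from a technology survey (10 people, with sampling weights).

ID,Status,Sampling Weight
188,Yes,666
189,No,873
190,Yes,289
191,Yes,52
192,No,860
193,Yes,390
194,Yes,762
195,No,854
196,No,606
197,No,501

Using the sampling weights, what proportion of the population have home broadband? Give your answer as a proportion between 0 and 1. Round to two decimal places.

0.37

Sum of weights for 'Yes' = 666 + 289 + 52 + 390 + 762 = 2159
Total weight = 666 + 873 + 289 + 52 + 860 + 390 + 762 + 854 + 606 + 501 = 5853
Weighted proportion = 2159 / 5853 = 0.36887066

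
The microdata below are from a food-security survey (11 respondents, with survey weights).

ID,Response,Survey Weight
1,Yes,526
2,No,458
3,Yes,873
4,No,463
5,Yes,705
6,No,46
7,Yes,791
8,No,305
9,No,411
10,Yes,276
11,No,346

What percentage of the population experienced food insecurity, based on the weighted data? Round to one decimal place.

Sum of weights for 'Yes' = 526 + 873 + 705 + 791 + 276 = 3171
Total weight = 526 + 458 + 873 + 463 + 705 + 46 + 791 + 305 + 411 + 276 + 346 = 5200
Weighted proportion = 3171 / 5200 = 0.60980769 → 60.980769%

61.0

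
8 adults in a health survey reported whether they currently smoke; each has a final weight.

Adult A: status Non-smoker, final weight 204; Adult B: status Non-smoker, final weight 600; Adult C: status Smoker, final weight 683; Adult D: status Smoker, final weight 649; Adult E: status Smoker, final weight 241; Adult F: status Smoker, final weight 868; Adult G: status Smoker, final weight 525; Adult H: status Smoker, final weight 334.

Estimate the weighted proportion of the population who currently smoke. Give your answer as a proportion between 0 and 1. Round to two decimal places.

Sum of weights for 'Smoker' = 683 + 649 + 241 + 868 + 525 + 334 = 3300
Total weight = 204 + 600 + 683 + 649 + 241 + 868 + 525 + 334 = 4104
Weighted proportion = 3300 / 4104 = 0.80409357

0.80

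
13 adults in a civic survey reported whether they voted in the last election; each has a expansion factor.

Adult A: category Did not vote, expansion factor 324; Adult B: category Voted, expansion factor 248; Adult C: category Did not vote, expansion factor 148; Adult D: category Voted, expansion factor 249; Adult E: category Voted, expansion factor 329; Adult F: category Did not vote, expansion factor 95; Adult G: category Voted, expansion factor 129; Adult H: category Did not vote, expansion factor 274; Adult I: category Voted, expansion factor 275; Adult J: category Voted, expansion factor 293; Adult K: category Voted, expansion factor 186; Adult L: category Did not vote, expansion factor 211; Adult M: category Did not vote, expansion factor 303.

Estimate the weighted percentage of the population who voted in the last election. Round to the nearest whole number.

56

Sum of weights for 'Voted' = 248 + 249 + 329 + 129 + 275 + 293 + 186 = 1709
Total weight = 3064
Weighted proportion = 1709 / 3064 = 0.55776762 → 55.776762%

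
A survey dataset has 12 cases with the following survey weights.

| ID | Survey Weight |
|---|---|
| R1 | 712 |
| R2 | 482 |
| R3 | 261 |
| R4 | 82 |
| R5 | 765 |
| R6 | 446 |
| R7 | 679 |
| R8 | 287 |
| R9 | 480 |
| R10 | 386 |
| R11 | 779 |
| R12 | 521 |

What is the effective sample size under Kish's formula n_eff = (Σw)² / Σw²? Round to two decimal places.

Σ wᵢ = 712 + 482 + 261 + 82 + 765 + 446 + 679 + 287 + 480 + 386 + 779 + 521 = 5880
Σ wᵢ² = 3399342
n_eff = 5880² / 3399342 = 34574400 / 3399342 = 10.17091

10.17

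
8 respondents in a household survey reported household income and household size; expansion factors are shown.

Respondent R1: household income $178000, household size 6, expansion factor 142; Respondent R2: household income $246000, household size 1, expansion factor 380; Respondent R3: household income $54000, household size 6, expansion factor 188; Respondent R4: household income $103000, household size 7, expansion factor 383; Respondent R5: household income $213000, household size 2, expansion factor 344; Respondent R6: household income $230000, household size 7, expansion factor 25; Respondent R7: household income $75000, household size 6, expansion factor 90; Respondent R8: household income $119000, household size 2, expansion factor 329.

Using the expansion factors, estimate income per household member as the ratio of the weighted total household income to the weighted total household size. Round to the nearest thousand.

Σ wᵢ·y = 178000×142 + 246000×380 + 54000×188 + 103000×383 + 213000×344 + 230000×25 + 75000×90 + 119000×329
  = 293280000
Σ wᵢ·x = 6×142 + 1×380 + 6×188 + 7×383 + 2×344 + 7×25 + 6×90 + 2×329
  = 852 + 380 + 1128 + 2681 + 688 + 175 + 540 + 658 = 7102
Ratio = 293280000 / 7102 = 41295.41

41000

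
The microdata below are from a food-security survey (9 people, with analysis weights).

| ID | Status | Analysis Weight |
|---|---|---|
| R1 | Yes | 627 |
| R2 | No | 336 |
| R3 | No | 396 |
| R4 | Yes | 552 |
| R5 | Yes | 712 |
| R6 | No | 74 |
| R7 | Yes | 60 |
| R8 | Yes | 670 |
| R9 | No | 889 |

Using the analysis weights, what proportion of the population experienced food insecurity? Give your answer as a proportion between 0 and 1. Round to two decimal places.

Sum of weights for 'Yes' = 627 + 552 + 712 + 60 + 670 = 2621
Total weight = 627 + 336 + 396 + 552 + 712 + 74 + 60 + 670 + 889 = 4316
Weighted proportion = 2621 / 4316 = 0.60727525

0.61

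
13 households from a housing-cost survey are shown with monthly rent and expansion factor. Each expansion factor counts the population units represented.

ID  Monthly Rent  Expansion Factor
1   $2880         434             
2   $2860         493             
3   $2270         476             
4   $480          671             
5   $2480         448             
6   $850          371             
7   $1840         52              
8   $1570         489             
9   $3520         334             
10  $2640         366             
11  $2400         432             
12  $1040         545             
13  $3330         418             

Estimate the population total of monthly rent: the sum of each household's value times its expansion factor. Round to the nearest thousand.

Weighted total = 11489760

11490000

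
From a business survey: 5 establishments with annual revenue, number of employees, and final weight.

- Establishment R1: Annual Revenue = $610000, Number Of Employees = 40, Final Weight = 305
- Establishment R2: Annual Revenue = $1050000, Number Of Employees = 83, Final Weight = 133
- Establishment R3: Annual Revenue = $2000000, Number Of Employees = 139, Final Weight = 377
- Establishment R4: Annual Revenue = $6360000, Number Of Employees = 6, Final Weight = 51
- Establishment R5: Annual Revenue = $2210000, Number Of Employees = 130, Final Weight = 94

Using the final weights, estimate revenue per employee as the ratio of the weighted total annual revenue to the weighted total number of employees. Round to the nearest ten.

18280

Σ wᵢ·y = 610000×305 + 1050000×133 + 2000000×377 + 6360000×51 + 2210000×94
  = 1611800000
Σ wᵢ·x = 40×305 + 83×133 + 139×377 + 6×51 + 130×94
  = 12200 + 11039 + 52403 + 306 + 12220 = 88168
Ratio = 1611800000 / 88168 = 18281.009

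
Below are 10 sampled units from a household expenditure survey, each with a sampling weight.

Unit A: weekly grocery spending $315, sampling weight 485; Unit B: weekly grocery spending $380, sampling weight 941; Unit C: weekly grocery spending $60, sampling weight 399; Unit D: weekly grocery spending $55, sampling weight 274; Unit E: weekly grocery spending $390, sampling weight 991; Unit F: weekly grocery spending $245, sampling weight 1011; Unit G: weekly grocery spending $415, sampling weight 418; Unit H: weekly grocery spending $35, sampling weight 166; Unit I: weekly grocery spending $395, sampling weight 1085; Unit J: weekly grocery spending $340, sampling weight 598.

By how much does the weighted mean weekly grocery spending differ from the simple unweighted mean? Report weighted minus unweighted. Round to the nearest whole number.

50

Unweighted sum = 2630
Unweighted mean = 2630 / 10 = 263
Weighted sum = 315×485 + 380×941 + 60×399 + 55×274 + 390×991 + 245×1011 + 415×418 + 35×166 + 395×1085 + 340×598
  = 152775 + 357580 + 23940 + 15070 + 386490 + 247695 + 173470 + 5810 + 428575 + 203320 = 1994725
Sum of weights = 485 + 941 + 399 + 274 + 991 + 1011 + 418 + 166 + 1085 + 598 = 6368
Weighted mean = 1994725 / 6368 = 313.24199
Difference (weighted minus unweighted) = 50.241991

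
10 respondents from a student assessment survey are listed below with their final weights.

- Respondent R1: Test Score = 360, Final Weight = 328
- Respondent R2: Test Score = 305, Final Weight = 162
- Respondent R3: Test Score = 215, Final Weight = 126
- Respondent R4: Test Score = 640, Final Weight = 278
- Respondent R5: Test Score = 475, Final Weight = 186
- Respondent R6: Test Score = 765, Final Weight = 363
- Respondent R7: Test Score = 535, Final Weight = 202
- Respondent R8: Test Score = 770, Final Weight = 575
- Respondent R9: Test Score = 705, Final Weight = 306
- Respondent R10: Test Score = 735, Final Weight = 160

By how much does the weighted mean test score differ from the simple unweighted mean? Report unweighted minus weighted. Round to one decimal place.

-53.6

Unweighted sum = 360 + 305 + 215 + 640 + 475 + 765 + 535 + 770 + 705 + 735 = 5505
Unweighted mean = 5505 / 10 = 550.5
Weighted sum = 360×328 + 305×162 + 215×126 + 640×278 + 475×186 + 765×363 + 535×202 + 770×575 + 705×306 + 735×160
  = 118080 + 49410 + 27090 + 177920 + 88350 + 277695 + 108070 + 442750 + 215730 + 117600 = 1622695
Sum of weights = 328 + 162 + 126 + 278 + 186 + 363 + 202 + 575 + 306 + 160 = 2686
Weighted mean = 1622695 / 2686 = 604.13068
Difference (unweighted minus weighted) = -53.630678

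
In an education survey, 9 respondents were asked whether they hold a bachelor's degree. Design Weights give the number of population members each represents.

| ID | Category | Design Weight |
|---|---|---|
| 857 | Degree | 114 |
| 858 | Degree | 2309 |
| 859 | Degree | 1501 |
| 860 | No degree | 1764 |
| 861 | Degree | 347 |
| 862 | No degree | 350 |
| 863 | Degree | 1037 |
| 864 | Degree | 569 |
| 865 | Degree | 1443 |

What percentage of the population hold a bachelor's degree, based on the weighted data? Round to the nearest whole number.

Sum of weights for 'Degree' = 114 + 2309 + 1501 + 347 + 1037 + 569 + 1443 = 7320
Total weight = 114 + 2309 + 1501 + 1764 + 347 + 350 + 1037 + 569 + 1443 = 9434
Weighted proportion = 7320 / 9434 = 0.7759169 → 77.59169%

78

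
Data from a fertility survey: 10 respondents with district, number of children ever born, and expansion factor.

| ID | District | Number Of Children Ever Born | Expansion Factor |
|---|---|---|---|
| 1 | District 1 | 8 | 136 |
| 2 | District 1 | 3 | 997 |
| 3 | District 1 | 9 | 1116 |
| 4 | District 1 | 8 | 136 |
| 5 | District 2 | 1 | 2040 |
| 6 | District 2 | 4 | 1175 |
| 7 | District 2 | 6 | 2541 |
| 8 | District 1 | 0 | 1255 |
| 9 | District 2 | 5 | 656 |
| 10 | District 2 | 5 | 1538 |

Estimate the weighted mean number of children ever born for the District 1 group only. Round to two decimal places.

4.18

District 1 rows: 1, 2, 3, 4, 8
Weighted sum = 8×136 + 3×997 + 9×1116 + 8×136 + 0×1255
  = 1088 + 2991 + 10044 + 1088 + 0 = 15211
Sum of weights = 3640
Weighted mean = 15211 / 3640 = 4.1788462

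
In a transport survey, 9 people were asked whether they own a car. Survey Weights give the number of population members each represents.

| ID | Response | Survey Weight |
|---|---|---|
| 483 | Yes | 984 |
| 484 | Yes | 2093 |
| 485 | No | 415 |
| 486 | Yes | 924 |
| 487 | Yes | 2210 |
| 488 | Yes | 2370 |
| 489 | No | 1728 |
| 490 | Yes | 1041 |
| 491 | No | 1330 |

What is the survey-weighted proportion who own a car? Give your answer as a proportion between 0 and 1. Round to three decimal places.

0.735

Sum of weights for 'Yes' = 984 + 2093 + 924 + 2210 + 2370 + 1041 = 9622
Total weight = 984 + 2093 + 415 + 924 + 2210 + 2370 + 1728 + 1041 + 1330 = 13095
Weighted proportion = 9622 / 13095 = 0.73478427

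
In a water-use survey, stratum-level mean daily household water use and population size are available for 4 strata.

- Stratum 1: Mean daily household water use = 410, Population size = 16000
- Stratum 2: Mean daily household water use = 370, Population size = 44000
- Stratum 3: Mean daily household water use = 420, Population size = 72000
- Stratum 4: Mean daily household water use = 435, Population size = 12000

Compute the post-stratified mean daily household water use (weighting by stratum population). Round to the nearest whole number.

Σ Nₕ·x̄ₕ = 410×16000 + 370×44000 + 420×72000 + 435×12000
  = 6560000 + 16280000 + 30240000 + 5220000 = 58300000
Σ Nₕ = 144000
Overall mean = 58300000 / 144000 = 404.86111

405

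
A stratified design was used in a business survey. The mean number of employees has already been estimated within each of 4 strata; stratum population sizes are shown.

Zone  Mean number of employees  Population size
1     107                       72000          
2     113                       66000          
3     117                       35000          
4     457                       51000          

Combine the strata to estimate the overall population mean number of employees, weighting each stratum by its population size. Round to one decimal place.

190.0

Σ Nₕ·x̄ₕ = 42564000
Σ Nₕ = 72000 + 66000 + 35000 + 51000 = 224000
Overall mean = 42564000 / 224000 = 190.01786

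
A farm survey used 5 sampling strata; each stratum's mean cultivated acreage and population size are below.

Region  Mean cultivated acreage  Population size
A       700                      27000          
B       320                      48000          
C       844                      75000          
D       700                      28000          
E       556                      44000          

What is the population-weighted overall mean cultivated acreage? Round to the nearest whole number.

638

Σ Nₕ·x̄ₕ = 700×27000 + 320×48000 + 844×75000 + 700×28000 + 556×44000
  = 141624000
Σ Nₕ = 27000 + 48000 + 75000 + 28000 + 44000 = 222000
Overall mean = 141624000 / 222000 = 637.94595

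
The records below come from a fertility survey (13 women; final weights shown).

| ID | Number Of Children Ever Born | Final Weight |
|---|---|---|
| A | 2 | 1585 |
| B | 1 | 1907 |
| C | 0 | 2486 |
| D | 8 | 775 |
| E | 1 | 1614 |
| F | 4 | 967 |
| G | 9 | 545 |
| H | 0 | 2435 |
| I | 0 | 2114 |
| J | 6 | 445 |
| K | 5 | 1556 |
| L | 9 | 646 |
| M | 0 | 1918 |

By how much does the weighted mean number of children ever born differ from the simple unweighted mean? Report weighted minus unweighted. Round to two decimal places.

-1.46

Unweighted sum = 45
Unweighted mean = 45 / 13 = 3.4615385
Weighted sum = 37928
Sum of weights = 18993
Weighted mean = 37928 / 18993 = 1.9969462
Difference (weighted minus unweighted) = -1.4645922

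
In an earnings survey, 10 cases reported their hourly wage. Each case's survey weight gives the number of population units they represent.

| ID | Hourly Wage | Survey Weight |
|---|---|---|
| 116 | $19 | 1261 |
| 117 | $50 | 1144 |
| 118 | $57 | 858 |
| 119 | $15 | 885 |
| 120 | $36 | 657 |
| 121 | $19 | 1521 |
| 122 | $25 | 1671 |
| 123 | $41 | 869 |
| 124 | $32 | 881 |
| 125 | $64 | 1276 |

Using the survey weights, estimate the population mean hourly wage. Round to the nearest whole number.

Weighted sum = 19×1261 + 50×1144 + 57×858 + 15×885 + 36×657 + 19×1521 + 25×1671 + 41×869 + 32×881 + 64×1276
  = 23959 + 57200 + 48906 + 13275 + 23652 + 28899 + 41775 + 35629 + 28192 + 81664 = 383151
Sum of weights = 1261 + 1144 + 858 + 885 + 657 + 1521 + 1671 + 869 + 881 + 1276 = 11023
Weighted mean = 383151 / 11023 = 34.759231

35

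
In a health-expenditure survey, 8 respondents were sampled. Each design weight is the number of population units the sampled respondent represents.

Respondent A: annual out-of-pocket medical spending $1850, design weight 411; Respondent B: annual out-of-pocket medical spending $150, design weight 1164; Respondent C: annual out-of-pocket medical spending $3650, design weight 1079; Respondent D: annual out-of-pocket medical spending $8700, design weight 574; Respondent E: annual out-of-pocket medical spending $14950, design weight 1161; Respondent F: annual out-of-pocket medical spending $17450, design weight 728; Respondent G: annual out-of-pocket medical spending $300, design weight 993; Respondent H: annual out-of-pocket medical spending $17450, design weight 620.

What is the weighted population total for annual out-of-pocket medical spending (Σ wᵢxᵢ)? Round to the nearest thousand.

51045000

Weighted total = 1850×411 + 150×1164 + 3650×1079 + 8700×574 + 14950×1161 + 17450×728 + 300×993 + 17450×620
  = 760350 + 174600 + 3938350 + 4993800 + 17356950 + 12703600 + 297900 + 10819000 = 51044550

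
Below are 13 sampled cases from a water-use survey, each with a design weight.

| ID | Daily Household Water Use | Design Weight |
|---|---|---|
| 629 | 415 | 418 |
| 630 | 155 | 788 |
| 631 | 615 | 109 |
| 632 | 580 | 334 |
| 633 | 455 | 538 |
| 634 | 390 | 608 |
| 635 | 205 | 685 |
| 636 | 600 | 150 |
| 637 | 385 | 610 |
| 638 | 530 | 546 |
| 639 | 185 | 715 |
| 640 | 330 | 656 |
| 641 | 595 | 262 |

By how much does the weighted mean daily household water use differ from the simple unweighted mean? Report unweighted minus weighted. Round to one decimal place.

60.5

Unweighted sum = 5440
Unweighted mean = 5440 / 13 = 418.46154
Weighted sum = 2297575
Sum of weights = 6419
Weighted mean = 2297575 / 6419 = 357.93348
Difference (unweighted minus weighted) = 60.52806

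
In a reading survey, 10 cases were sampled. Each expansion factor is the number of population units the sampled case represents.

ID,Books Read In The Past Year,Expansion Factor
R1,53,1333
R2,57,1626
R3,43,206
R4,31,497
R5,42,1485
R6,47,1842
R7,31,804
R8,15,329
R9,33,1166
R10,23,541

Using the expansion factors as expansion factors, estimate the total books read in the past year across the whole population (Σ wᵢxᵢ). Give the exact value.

Weighted total = 53×1333 + 57×1626 + 43×206 + 31×497 + 42×1485 + 47×1842 + 31×804 + 15×329 + 33×1166 + 23×541
  = 70649 + 92682 + 8858 + 15407 + 62370 + 86574 + 24924 + 4935 + 38478 + 12443 = 417320

417320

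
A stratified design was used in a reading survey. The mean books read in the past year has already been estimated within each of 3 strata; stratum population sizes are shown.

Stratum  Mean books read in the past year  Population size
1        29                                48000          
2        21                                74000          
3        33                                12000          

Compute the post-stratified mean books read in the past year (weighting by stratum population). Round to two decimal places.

24.94

Σ Nₕ·x̄ₕ = 3342000
Σ Nₕ = 48000 + 74000 + 12000 = 134000
Overall mean = 3342000 / 134000 = 24.940299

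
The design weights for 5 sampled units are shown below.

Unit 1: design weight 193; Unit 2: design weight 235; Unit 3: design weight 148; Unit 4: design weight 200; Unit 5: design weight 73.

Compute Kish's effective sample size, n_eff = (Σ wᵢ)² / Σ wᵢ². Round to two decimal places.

Σ wᵢ = 193 + 235 + 148 + 200 + 73 = 849
Σ wᵢ² = 37249 + 55225 + 21904 + 40000 + 5329 = 159707
n_eff = 849² / 159707 = 720801 / 159707 = 4.5132712

4.51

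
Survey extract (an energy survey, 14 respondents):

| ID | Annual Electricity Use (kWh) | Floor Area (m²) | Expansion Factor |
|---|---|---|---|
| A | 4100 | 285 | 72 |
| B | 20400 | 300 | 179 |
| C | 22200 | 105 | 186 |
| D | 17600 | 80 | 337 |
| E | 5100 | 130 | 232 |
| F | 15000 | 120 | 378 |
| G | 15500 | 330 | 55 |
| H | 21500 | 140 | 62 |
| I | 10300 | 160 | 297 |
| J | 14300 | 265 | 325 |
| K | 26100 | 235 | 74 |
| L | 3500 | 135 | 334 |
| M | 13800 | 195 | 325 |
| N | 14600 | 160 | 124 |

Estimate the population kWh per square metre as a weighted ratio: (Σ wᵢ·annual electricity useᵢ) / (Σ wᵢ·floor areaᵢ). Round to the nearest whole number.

80

Σ wᵢ·y = 40148300
Σ wᵢ·x = 502400
Ratio = 40148300 / 502400 = 79.913018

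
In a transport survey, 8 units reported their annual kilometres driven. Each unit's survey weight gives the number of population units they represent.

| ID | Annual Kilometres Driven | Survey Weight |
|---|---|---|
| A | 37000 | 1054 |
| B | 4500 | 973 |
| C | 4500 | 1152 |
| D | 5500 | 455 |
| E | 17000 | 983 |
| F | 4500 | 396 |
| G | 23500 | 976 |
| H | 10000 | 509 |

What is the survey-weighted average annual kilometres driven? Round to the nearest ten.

15020

Weighted sum = 37000×1054 + 4500×973 + 4500×1152 + 5500×455 + 17000×983 + 4500×396 + 23500×976 + 10000×509
  = 97582000
Sum of weights = 1054 + 973 + 1152 + 455 + 983 + 396 + 976 + 509 = 6498
Weighted mean = 97582000 / 6498 = 15017.236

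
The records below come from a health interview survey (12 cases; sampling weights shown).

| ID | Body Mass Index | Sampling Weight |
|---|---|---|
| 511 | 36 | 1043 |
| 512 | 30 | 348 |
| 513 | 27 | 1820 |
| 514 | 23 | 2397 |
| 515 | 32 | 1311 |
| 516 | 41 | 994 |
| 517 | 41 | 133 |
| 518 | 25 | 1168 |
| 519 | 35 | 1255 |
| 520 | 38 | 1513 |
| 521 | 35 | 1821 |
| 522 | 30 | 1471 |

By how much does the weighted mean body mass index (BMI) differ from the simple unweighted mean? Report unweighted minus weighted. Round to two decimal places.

Unweighted sum = 36 + 30 + 27 + 23 + 32 + 41 + 41 + 25 + 35 + 38 + 35 + 30 = 393
Unweighted mean = 393 / 12 = 32.75
Weighted sum = 36×1043 + 30×348 + 27×1820 + 23×2397 + 32×1311 + 41×994 + 41×133 + 25×1168 + 35×1255 + 38×1513 + 35×1821 + 30×1471
  = 37548 + 10440 + 49140 + 55131 + 41952 + 40754 + 5453 + 29200 + 43925 + 57494 + 63735 + 44130 = 478902
Sum of weights = 15274
Weighted mean = 478902 / 15274 = 31.354066
Difference (unweighted minus weighted) = 1.3959343

1.40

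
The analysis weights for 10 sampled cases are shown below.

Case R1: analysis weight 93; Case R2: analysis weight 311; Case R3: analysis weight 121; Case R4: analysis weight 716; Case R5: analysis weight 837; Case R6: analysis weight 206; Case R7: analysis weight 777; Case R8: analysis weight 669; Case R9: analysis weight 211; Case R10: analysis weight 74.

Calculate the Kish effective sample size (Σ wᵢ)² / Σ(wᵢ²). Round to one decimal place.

6.5

Σ wᵢ = 4015
Σ wᵢ² = 8649 + 96721 + 14641 + 512656 + 700569 + 42436 + 603729 + 447561 + 44521 + 5476 = 2476959
n_eff = 4015² / 2476959 = 16120225 / 2476959 = 6.508071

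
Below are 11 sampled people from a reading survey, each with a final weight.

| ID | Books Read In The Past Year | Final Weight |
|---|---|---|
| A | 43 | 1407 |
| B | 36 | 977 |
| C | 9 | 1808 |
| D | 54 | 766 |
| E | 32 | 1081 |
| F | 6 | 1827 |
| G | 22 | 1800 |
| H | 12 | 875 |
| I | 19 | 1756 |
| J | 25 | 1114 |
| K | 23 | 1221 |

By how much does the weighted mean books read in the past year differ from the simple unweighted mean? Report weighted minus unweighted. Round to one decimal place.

-2.4

Unweighted sum = 43 + 36 + 9 + 54 + 32 + 6 + 22 + 12 + 19 + 25 + 23 = 281
Unweighted mean = 281 / 11 = 25.545455
Weighted sum = 338260
Sum of weights = 1407 + 977 + 1808 + 766 + 1081 + 1827 + 1800 + 875 + 1756 + 1114 + 1221 = 14632
Weighted mean = 338260 / 14632 = 23.117824
Difference (weighted minus unweighted) = -2.4276306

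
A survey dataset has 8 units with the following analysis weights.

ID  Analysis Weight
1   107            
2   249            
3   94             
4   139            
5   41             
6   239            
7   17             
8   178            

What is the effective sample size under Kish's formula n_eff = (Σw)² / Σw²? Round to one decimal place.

5.9

Σ wᵢ = 107 + 249 + 94 + 139 + 41 + 239 + 17 + 178 = 1064
Σ wᵢ² = 11449 + 62001 + 8836 + 19321 + 1681 + 57121 + 289 + 31684 = 192382
n_eff = 1064² / 192382 = 1132096 / 192382 = 5.8846254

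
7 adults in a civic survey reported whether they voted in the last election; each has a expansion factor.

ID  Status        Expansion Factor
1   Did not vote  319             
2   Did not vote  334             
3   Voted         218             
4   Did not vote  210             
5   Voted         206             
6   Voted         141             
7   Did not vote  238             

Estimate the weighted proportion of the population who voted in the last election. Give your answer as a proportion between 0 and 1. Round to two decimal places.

0.34

Sum of weights for 'Voted' = 218 + 206 + 141 = 565
Total weight = 319 + 334 + 218 + 210 + 206 + 141 + 238 = 1666
Weighted proportion = 565 / 1666 = 0.33913565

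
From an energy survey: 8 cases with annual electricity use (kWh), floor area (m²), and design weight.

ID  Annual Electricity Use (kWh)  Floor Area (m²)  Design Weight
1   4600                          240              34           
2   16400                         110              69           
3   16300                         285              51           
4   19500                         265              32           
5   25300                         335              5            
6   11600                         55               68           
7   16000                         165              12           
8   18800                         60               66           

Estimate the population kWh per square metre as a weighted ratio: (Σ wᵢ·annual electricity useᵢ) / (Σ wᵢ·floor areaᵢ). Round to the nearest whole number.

102

Σ wᵢ·y = 4600×34 + 16400×69 + 16300×51 + 19500×32 + 25300×5 + 11600×68 + 16000×12 + 18800×66
  = 156400 + 1131600 + 831300 + 624000 + 126500 + 788800 + 192000 + 1240800 = 5091400
Σ wᵢ·x = 240×34 + 110×69 + 285×51 + 265×32 + 335×5 + 55×68 + 165×12 + 60×66
  = 50120
Ratio = 5091400 / 50120 = 101.5842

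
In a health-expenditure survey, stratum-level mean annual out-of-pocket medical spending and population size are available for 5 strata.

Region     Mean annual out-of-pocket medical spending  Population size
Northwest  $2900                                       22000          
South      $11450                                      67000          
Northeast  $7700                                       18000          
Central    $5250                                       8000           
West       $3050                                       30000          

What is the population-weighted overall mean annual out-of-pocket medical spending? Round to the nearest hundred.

7600

Σ Nₕ·x̄ₕ = 2900×22000 + 11450×67000 + 7700×18000 + 5250×8000 + 3050×30000
  = 1103050000
Σ Nₕ = 145000
Overall mean = 1103050000 / 145000 = 7607.2414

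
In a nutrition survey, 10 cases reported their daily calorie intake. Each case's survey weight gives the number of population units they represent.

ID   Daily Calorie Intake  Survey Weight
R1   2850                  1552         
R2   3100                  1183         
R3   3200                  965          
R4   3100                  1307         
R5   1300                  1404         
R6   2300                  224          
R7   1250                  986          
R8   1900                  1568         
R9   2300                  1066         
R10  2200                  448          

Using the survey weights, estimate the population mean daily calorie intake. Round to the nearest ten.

Weighted sum = 2850×1552 + 3100×1183 + 3200×965 + 3100×1307 + 1300×1404 + 2300×224 + 1250×986 + 1900×1568 + 2300×1066 + 2200×448
  = 25219700
Sum of weights = 10703
Weighted mean = 25219700 / 10703 = 2356.3207

2360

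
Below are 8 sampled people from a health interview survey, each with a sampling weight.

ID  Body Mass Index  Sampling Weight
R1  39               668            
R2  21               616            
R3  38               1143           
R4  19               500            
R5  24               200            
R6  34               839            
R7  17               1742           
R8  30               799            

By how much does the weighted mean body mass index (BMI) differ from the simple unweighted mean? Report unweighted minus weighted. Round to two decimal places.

Unweighted sum = 222
Unweighted mean = 222 / 8 = 27.75
Weighted sum = 39×668 + 21×616 + 38×1143 + 19×500 + 24×200 + 34×839 + 17×1742 + 30×799
  = 26052 + 12936 + 43434 + 9500 + 4800 + 28526 + 29614 + 23970 = 178832
Sum of weights = 668 + 616 + 1143 + 500 + 200 + 839 + 1742 + 799 = 6507
Weighted mean = 178832 / 6507 = 27.483018
Difference (unweighted minus weighted) = 0.26698171

0.27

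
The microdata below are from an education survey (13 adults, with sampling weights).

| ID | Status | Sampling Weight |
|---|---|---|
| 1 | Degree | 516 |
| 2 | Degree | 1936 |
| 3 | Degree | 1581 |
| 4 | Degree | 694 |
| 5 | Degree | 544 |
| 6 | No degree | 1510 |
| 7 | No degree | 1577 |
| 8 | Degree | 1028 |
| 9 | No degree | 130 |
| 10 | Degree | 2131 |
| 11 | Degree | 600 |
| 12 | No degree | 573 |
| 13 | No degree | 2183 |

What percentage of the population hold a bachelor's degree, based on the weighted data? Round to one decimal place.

Sum of weights for 'Degree' = 516 + 1936 + 1581 + 694 + 544 + 1028 + 2131 + 600 = 9030
Total weight = 15003
Weighted proportion = 9030 / 15003 = 0.60187962 → 60.187962%

60.2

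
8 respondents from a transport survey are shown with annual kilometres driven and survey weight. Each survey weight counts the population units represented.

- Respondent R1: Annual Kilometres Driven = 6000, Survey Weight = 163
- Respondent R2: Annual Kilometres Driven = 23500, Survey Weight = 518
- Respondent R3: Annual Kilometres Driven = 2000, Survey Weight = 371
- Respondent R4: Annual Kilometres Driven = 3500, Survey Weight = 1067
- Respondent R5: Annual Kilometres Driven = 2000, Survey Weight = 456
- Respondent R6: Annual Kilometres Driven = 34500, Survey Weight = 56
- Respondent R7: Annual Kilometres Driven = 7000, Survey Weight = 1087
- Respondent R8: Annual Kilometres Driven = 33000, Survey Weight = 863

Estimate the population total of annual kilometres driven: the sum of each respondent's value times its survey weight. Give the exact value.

56559500

Weighted total = 6000×163 + 23500×518 + 2000×371 + 3500×1067 + 2000×456 + 34500×56 + 7000×1087 + 33000×863
  = 978000 + 12173000 + 742000 + 3734500 + 912000 + 1932000 + 7609000 + 28479000 = 56559500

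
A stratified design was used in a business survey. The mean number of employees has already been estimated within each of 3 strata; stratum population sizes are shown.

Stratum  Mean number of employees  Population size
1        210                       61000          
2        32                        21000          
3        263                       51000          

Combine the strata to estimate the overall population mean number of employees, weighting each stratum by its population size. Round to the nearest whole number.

202

Σ Nₕ·x̄ₕ = 210×61000 + 32×21000 + 263×51000
  = 26895000
Σ Nₕ = 61000 + 21000 + 51000 = 133000
Overall mean = 26895000 / 133000 = 202.21805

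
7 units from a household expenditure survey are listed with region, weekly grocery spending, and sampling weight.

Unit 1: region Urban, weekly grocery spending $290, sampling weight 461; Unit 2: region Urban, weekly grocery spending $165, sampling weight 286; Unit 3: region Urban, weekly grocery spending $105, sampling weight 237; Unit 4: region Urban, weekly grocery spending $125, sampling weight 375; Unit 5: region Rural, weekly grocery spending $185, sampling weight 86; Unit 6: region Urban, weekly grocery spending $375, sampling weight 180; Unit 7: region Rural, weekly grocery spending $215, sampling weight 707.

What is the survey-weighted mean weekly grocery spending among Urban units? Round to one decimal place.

Urban rows: 1, 2, 3, 4, 6
Weighted sum = 290×461 + 165×286 + 105×237 + 125×375 + 375×180
  = 133690 + 47190 + 24885 + 46875 + 67500 = 320140
Sum of weights = 1539
Weighted mean = 320140 / 1539 = 208.01819

208.0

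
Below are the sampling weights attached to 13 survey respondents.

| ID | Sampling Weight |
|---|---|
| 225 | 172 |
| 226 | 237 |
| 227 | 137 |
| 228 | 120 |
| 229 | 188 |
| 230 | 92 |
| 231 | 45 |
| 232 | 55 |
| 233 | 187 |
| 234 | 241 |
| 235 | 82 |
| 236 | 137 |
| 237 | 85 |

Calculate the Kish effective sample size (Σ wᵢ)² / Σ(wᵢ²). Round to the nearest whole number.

11

Σ wᵢ = 1778
Σ wᵢ² = 293548
n_eff = 1778² / 293548 = 3161284 / 293548 = 10.769223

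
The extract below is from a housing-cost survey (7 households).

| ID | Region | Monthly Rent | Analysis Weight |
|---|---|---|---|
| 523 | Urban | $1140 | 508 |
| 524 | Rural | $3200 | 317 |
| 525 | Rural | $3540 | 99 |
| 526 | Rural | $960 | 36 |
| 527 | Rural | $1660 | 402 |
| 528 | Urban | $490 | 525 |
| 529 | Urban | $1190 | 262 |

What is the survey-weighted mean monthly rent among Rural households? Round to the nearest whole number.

2420

Rural rows: 524, 525, 526, 527
Weighted sum = 3200×317 + 3540×99 + 960×36 + 1660×402
  = 1014400 + 350460 + 34560 + 667320 = 2066740
Sum of weights = 854
Weighted mean = 2066740 / 854 = 2420.0703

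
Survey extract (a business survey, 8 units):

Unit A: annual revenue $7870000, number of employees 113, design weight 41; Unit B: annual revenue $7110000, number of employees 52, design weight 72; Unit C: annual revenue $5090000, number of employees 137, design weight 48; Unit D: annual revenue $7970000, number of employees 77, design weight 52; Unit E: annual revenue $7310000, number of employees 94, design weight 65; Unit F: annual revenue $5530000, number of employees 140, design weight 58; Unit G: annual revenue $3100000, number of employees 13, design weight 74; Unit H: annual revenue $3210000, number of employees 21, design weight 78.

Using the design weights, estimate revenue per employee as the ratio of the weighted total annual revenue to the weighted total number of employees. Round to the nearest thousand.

77000

Σ wᵢ·y = 7870000×41 + 7110000×72 + 5090000×48 + 7970000×52 + 7310000×65 + 5530000×58 + 3100000×74 + 3210000×78
  = 322670000 + 511920000 + 244320000 + 414440000 + 475150000 + 320740000 + 229400000 + 250380000 = 2769020000
Σ wᵢ·x = 113×41 + 52×72 + 137×48 + 77×52 + 94×65 + 140×58 + 13×74 + 21×78
  = 4633 + 3744 + 6576 + 4004 + 6110 + 8120 + 962 + 1638 = 35787
Ratio = 2769020000 / 35787 = 77375.024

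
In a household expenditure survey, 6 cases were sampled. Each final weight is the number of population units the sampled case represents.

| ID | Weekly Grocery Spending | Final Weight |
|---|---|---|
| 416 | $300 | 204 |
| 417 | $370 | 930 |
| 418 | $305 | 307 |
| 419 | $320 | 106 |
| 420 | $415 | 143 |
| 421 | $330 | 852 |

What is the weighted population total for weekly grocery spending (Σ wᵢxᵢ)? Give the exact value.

Weighted total = 300×204 + 370×930 + 305×307 + 320×106 + 415×143 + 330×852
  = 873360

873360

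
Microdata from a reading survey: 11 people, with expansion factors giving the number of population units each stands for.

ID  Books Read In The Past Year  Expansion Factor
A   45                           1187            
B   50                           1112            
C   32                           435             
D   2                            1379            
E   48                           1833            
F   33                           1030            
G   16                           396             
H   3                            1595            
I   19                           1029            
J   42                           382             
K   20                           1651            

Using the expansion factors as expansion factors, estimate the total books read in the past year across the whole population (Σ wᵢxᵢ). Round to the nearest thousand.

Weighted total = 45×1187 + 50×1112 + 32×435 + 2×1379 + 48×1833 + 33×1030 + 16×396 + 3×1595 + 19×1029 + 42×382 + 20×1651
  = 327403

327000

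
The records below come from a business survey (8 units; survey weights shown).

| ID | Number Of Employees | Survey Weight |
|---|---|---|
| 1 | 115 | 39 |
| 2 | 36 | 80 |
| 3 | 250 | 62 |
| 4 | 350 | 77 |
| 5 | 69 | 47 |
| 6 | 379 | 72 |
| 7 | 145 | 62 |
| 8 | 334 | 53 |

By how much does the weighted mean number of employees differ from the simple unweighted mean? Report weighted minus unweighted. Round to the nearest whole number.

Unweighted sum = 115 + 36 + 250 + 350 + 69 + 379 + 145 + 334 = 1678
Unweighted mean = 1678 / 8 = 209.75
Weighted sum = 107038
Sum of weights = 39 + 80 + 62 + 77 + 47 + 72 + 62 + 53 = 492
Weighted mean = 107038 / 492 = 217.55691
Difference (weighted minus unweighted) = 7.8069106

8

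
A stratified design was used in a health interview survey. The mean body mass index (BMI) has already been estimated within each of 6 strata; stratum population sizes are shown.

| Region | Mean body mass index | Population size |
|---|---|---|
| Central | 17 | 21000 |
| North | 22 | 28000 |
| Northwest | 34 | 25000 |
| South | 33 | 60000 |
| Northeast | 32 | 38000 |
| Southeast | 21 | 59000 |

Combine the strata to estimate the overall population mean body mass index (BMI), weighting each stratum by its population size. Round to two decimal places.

27.09

Σ Nₕ·x̄ₕ = 17×21000 + 22×28000 + 34×25000 + 33×60000 + 32×38000 + 21×59000
  = 357000 + 616000 + 850000 + 1980000 + 1216000 + 1239000 = 6258000
Σ Nₕ = 21000 + 28000 + 25000 + 60000 + 38000 + 59000 = 231000
Overall mean = 6258000 / 231000 = 27.090909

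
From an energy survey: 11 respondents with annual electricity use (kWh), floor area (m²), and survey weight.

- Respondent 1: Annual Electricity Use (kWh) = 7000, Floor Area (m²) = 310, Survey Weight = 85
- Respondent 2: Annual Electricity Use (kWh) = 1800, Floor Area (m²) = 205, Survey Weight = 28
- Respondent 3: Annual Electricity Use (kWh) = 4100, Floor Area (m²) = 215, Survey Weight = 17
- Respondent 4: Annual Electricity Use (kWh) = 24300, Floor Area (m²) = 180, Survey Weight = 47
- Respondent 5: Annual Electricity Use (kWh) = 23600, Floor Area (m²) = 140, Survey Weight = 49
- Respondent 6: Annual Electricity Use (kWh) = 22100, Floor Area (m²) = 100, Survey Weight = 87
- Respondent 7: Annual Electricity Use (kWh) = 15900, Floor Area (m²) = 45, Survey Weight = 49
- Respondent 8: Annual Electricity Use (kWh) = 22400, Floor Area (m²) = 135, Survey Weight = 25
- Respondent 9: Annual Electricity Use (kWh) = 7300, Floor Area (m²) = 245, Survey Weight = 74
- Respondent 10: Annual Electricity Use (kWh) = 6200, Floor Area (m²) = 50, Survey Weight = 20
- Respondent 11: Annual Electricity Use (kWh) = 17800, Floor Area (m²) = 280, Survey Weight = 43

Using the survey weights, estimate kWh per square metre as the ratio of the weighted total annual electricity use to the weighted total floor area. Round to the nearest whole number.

Σ wᵢ·y = 7000×85 + 1800×28 + 4100×17 + 24300×47 + 23600×49 + 22100×87 + 15900×49 + 22400×25 + 7300×74 + 6200×20 + 17800×43
  = 7705000
Σ wᵢ·x = 310×85 + 205×28 + 215×17 + 180×47 + 140×49 + 100×87 + 45×49 + 135×25 + 245×74 + 50×20 + 280×43
  = 26350 + 5740 + 3655 + 8460 + 6860 + 8700 + 2205 + 3375 + 18130 + 1000 + 12040 = 96515
Ratio = 7705000 / 96515 = 79.83215

80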